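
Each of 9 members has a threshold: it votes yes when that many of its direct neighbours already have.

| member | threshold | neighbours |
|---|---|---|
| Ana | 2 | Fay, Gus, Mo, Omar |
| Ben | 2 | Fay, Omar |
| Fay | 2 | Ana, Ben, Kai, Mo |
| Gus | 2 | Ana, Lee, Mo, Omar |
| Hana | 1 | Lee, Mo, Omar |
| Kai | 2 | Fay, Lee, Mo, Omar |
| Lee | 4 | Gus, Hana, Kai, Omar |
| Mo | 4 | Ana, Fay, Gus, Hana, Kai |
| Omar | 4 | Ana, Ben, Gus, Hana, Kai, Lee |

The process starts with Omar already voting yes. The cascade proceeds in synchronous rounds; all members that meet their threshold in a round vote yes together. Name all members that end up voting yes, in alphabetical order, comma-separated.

Hana, Omar

Round 1 — Omar votes yes (initial).
Round 2 — checking thresholds:
  Ana: 1 of 4 neighbours < 2, below threshold.
  Ben: 1 of 2 neighbours < 2, below threshold.
  Gus: 1 of 4 neighbours < 2, below threshold.
  Hana: 1 of 3 neighbours ≥ 1, votes yes.
  Kai: 1 of 4 neighbours < 2, below threshold.
  Lee: 1 of 4 neighbours < 4, below threshold.
Round 3 — no new yes votes; cascade stops.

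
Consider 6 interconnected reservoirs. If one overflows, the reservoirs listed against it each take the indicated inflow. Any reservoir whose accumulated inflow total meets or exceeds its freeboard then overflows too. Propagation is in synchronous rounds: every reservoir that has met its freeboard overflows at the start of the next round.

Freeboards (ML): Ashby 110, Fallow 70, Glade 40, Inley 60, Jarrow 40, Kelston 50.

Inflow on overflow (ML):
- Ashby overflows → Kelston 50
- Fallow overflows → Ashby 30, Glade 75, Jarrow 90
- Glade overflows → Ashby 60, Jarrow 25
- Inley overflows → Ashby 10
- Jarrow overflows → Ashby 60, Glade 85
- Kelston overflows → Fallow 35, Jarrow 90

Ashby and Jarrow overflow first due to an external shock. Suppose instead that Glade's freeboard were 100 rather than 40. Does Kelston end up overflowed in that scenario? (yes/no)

yes

With Glade's freeboard at 100:
Round 1 — Ashby, Jarrow overflow (initial).
  Glade: +85 → 85 < 100
  Kelston: +50 → 50 ≥ 50
Round 2 — Kelston overflows.
  Fallow: +35 → 35 < 70
No further overflows.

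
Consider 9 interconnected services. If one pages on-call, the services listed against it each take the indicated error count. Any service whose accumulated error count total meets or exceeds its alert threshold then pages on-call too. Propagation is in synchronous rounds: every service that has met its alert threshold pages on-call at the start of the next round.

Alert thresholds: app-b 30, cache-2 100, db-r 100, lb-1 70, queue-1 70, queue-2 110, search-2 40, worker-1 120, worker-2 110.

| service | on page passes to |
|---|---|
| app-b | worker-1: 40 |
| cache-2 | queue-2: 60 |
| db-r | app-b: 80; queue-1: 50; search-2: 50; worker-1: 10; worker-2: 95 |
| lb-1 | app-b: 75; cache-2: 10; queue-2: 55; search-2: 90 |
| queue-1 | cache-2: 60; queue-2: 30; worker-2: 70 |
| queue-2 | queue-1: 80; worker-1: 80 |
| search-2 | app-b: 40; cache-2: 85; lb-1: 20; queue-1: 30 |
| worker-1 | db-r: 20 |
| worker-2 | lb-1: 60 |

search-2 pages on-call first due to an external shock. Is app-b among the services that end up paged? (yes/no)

Round 1 — search-2 pages on-call (initial).
  app-b: +40 → 40 ≥ 30
  cache-2: +85 → 85 < 100
  lb-1: +20 → 20 < 70
  queue-1: +30 → 30 < 70
Round 2 — app-b pages on-call.
  worker-1: +40 → 40 < 120
No further pages.

yes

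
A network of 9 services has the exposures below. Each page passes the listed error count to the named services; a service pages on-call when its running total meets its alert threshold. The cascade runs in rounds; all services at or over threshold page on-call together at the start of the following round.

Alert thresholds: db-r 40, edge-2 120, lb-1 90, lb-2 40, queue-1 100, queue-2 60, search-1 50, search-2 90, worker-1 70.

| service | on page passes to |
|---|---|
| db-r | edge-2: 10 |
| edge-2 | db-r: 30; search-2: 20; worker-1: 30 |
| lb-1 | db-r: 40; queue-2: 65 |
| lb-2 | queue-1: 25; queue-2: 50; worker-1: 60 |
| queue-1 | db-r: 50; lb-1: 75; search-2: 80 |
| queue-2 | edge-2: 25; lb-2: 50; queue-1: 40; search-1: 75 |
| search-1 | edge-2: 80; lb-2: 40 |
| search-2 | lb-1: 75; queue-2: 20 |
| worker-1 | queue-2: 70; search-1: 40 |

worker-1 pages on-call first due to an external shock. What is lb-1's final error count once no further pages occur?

Round 1 — worker-1 pages on-call (initial).
  queue-2: +70 → 70 ≥ 60
  search-1: +40 → 40 < 50
Round 2 — queue-2 pages on-call.
  edge-2: +25 → 25 < 120
  lb-2: +50 → 50 ≥ 40
  queue-1: +40 → 40 < 100
  search-1: +75 → 115 ≥ 50
Round 3 — lb-2, search-1 page on-call.
  edge-2: +80 → 105 < 120
  queue-1: +25 → 65 < 100
No further pages.

0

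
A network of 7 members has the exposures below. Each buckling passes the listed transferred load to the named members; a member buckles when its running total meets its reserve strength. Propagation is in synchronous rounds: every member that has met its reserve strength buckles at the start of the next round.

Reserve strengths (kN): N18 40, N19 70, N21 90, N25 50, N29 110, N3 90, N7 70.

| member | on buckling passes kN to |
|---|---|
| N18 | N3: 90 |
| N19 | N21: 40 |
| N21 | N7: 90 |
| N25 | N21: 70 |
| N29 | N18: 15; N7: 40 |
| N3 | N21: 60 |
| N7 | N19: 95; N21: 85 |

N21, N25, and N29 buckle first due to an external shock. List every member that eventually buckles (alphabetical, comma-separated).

Round 1 — N21, N25, N29 buckle (initial).
  N18: +15 → 15 < 40
  N7: +90+40 → 130 ≥ 70
Round 2 — N7 buckles.
  N19: +95 → 95 ≥ 70
Round 3 — N19 buckles.
No further bucklings.

N19, N21, N25, N29, N7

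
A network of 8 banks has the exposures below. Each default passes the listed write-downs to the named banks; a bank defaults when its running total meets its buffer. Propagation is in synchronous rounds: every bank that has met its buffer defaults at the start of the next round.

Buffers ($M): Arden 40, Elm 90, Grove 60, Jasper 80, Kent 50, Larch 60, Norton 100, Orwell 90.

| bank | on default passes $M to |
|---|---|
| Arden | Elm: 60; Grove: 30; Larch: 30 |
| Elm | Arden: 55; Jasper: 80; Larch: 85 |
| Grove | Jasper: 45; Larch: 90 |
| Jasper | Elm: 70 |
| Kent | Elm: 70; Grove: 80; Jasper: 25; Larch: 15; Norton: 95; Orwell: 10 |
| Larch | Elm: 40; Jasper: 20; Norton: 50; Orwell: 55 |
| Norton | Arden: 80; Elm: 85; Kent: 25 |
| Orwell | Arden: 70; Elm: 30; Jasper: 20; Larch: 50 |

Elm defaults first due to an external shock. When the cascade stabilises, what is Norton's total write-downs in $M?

Round 1 — Elm defaults (initial).
  Arden: +55 → 55 ≥ 40
  Jasper: +80 → 80 ≥ 80
  Larch: +85 → 85 ≥ 60
Round 2 — Arden, Jasper, Larch default.
  Grove: +30 → 30 < 60
  Norton: +50 → 50 < 100
  Orwell: +55 → 55 < 90
No further defaults.

50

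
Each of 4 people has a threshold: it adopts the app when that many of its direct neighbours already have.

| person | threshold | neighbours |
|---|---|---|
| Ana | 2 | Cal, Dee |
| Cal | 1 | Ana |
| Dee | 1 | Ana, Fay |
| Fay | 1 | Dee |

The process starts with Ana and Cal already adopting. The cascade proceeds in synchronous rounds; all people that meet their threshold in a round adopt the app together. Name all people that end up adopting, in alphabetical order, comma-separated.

Round 1 — Ana, Cal adopt the app (initial).
Round 2 — checking thresholds:
  Dee: 1 of 2 neighbours ≥ 1, adopts the app.
Round 3 — checking thresholds:
  Fay: 1 of 1 neighbours ≥ 1, adopts the app.
Round 4 — no new adoptions; cascade stops.

Ana, Cal, Dee, Fay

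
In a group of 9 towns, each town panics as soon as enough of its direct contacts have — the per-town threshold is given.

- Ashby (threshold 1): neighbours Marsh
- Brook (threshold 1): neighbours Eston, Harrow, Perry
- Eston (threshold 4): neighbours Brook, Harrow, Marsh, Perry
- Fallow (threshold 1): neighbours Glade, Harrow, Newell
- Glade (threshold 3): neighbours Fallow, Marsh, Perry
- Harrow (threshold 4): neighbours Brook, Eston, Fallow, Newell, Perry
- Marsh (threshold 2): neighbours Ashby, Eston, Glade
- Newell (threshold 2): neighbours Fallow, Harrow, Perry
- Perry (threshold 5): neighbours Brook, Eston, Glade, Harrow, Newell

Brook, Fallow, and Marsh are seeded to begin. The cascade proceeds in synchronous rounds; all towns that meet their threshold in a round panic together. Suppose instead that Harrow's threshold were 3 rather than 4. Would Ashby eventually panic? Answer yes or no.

yes

With Harrow's threshold at 3:
Round 1 — Brook, Fallow, Marsh panic (initial).
Round 2 — checking thresholds:
  Ashby: 1 of 1 neighbours ≥ 1, panics.
  Eston: 2 of 4 neighbours < 4, below threshold.
  Glade: 2 of 3 neighbours < 3, below threshold.
  Harrow: 2 of 5 neighbours < 3, below threshold.
  Newell: 1 of 3 neighbours < 2, below threshold.
  Perry: 1 of 5 neighbours < 5, below threshold.
Round 3 — no new panics; cascade stops.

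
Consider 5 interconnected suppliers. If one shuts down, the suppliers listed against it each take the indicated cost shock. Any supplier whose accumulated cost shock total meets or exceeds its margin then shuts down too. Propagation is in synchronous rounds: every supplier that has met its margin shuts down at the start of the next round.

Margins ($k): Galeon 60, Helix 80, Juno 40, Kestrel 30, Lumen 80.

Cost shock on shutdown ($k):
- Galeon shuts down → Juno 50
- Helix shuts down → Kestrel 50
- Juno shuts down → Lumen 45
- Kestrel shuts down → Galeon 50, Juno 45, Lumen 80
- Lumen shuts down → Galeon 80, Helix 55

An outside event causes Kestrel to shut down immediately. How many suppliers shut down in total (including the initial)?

4

Round 1 — Kestrel shuts down (initial).
  Galeon: +50 → 50 < 60
  Juno: +45 → 45 ≥ 40
  Lumen: +80 → 80 ≥ 80
Round 2 — Juno, Lumen shut down.
  Galeon: +80 → 130 ≥ 60
  Helix: +55 → 55 < 80
Round 3 — Galeon shuts down.
No further shutdowns.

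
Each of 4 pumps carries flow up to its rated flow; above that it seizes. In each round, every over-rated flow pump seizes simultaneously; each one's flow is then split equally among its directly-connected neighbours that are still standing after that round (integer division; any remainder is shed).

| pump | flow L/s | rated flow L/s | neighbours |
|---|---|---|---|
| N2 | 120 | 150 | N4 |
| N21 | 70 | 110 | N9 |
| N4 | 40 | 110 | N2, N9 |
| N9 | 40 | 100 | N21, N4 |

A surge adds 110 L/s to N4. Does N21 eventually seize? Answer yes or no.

yes

Round 1 — N4 at 150 > 110. N4 seizes.
  N4 sheds 150 L/s to N2, N9: 75 each.
    N2: 120+75 = 195 > 150
    N9: 40+75 = 115 > 100
Round 2 — N2, N9 seize.
  N2 sheds 195 L/s: no online neighbours, lost.
  N9 sheds 115 L/s to N21: 115 each.
    N21: 70+115 = 185 > 110
Round 3 — N21 seizes.
  N21 sheds 185 L/s: no online neighbours, lost.
No further seizures.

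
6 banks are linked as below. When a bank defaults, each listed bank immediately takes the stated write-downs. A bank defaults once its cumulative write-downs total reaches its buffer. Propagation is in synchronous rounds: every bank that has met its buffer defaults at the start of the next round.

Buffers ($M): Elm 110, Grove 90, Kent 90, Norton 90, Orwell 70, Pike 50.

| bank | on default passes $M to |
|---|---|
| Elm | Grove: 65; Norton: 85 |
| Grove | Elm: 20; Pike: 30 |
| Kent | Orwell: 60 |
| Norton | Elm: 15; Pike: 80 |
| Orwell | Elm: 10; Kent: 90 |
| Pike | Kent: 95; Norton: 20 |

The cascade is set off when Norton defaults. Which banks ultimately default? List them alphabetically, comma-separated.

Kent, Norton, Pike

Round 1 — Norton defaults (initial).
  Elm: +15 → 15 < 110
  Pike: +80 → 80 ≥ 50
Round 2 — Pike defaults.
  Kent: +95 → 95 ≥ 90
Round 3 — Kent defaults.
  Orwell: +60 → 60 < 70
No further defaults.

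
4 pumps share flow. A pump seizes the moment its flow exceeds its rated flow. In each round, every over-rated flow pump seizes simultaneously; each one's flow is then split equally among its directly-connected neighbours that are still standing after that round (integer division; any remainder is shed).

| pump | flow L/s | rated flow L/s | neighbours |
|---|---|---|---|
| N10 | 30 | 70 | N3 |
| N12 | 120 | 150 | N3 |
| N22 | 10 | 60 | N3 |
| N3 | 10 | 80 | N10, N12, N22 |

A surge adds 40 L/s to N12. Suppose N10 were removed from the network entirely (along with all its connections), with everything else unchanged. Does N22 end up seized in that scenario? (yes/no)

With N10 removed:
Round 1 — N12 at 160 > 150. N12 seizes.
  N12 sheds 160 L/s to N3: 160 each.
    N3: 10+160 = 170 > 80
Round 2 — N3 seizes.
  N3 sheds 170 L/s to N22: 170 each.
    N22: 10+170 = 180 > 60
Round 3 — N22 seizes.
  N22 sheds 180 L/s: no online neighbours, lost.
No further seizures.

yes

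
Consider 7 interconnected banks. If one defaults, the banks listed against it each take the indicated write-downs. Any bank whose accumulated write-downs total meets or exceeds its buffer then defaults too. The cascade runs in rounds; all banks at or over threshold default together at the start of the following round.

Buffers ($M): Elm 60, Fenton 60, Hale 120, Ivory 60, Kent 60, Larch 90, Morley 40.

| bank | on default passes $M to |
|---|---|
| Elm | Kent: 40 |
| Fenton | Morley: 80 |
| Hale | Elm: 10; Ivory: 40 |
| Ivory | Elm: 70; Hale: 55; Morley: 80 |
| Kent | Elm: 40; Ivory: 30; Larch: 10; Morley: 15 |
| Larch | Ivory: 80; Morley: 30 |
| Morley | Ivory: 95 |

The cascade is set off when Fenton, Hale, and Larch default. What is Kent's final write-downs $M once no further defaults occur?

40

Round 1 — Fenton, Hale, Larch default (initial).
  Elm: +10 → 10 < 60
  Ivory: +40+80 → 120 ≥ 60
  Morley: +80+30 → 110 ≥ 40
Round 2 — Ivory, Morley default.
  Elm: +70 → 80 ≥ 60
Round 3 — Elm defaults.
  Kent: +40 → 40 < 60
No further defaults.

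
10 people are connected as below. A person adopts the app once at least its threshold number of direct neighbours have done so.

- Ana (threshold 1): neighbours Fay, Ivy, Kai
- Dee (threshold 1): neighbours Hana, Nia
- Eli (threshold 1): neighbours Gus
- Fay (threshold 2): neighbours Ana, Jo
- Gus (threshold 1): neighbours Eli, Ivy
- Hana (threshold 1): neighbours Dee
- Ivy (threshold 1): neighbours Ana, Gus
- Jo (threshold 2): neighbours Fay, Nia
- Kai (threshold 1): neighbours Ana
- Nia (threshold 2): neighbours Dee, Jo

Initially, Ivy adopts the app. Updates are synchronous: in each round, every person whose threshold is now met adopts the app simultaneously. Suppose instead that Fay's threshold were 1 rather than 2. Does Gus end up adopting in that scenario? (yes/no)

With Fay's threshold at 1:
Round 1 — Ivy adopts the app (initial).
Round 2 — checking thresholds:
  Ana: 1 of 3 neighbours ≥ 1, adopts the app.
  Gus: 1 of 2 neighbours ≥ 1, adopts the app.
Round 3 — checking thresholds:
  Eli: 1 of 1 neighbours ≥ 1, adopts the app.
  Fay: 1 of 2 neighbours ≥ 1, adopts the app.
  Kai: 1 of 1 neighbours ≥ 1, adopts the app.
Round 4 — no new adoptions; cascade stops.

yes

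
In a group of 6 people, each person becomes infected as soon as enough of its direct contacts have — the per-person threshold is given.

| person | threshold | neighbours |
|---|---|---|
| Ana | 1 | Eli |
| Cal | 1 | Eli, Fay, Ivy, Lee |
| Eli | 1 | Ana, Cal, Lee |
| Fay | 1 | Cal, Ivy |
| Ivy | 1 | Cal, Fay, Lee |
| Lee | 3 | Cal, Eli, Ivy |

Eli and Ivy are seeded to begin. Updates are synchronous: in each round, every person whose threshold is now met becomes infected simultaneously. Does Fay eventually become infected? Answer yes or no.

yes

Round 1 — Eli, Ivy become infected (initial).
Round 2 — checking thresholds:
  Ana: 1 of 1 neighbours ≥ 1, becomes infected.
  Cal: 2 of 4 neighbours ≥ 1, becomes infected.
  Fay: 1 of 2 neighbours ≥ 1, becomes infected.
  Lee: 2 of 3 neighbours < 3, below threshold.
Round 3 — checking thresholds:
  Lee: 3 of 3 neighbours ≥ 3, becomes infected.
Round 4 — no new infections; cascade stops.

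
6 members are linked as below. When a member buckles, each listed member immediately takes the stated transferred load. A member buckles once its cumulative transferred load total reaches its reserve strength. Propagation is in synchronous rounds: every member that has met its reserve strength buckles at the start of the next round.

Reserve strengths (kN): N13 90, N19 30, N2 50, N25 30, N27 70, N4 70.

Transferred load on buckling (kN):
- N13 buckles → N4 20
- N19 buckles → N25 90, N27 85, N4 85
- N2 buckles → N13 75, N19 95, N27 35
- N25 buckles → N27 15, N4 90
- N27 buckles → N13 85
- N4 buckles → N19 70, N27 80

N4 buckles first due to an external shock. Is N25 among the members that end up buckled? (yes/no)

Round 1 — N4 buckles (initial).
  N19: +70 → 70 ≥ 30
  N27: +80 → 80 ≥ 70
Round 2 — N19, N27 buckle.
  N13: +85 → 85 < 90
  N25: +90 → 90 ≥ 30
Round 3 — N25 buckles.
No further bucklings.

yes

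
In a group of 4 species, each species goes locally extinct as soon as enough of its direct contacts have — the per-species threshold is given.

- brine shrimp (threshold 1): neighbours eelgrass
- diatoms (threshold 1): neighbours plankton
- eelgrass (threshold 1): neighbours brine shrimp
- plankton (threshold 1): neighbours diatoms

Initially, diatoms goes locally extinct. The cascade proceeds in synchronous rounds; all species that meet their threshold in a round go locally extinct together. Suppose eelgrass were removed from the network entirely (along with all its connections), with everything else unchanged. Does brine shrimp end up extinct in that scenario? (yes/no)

With eelgrass removed:
Round 1 — diatoms goes locally extinct (initial).
Round 2 — checking thresholds:
  plankton: 1 of 1 neighbours ≥ 1, goes locally extinct.
Round 3 — no new extinctions; cascade stops.

no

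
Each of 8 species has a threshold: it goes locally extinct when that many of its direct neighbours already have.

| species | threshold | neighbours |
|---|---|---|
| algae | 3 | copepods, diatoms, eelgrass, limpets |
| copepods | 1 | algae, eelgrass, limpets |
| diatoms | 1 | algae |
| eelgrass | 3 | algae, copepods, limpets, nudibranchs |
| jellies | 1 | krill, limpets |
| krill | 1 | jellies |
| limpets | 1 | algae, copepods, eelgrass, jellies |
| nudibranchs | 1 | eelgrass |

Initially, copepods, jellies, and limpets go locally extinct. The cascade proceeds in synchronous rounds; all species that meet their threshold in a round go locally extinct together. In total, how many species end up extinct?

4

Round 1 — copepods, jellies, limpets go locally extinct (initial).
Round 2 — checking thresholds:
  algae: 2 of 4 neighbours < 3, not yet.
  eelgrass: 2 of 4 neighbours < 3, not yet.
  krill: 1 of 1 neighbours ≥ 1, goes locally extinct.
Round 3 — no new extinctions; cascade stops.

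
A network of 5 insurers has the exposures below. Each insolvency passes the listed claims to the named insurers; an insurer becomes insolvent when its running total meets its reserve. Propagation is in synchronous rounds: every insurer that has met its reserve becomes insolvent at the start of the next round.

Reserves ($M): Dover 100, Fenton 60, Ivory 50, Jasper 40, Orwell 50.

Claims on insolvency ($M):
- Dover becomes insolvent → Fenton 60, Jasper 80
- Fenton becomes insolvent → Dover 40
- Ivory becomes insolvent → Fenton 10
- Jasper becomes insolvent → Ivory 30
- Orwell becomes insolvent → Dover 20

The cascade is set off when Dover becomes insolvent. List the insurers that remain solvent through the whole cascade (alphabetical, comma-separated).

Ivory, Orwell

Round 1 — Dover becomes insolvent (initial).
  Fenton: +60 → 60 ≥ 60
  Jasper: +80 → 80 ≥ 40
Round 2 — Fenton, Jasper become insolvent.
  Ivory: +30 → 30 < 50
No further insolvencies.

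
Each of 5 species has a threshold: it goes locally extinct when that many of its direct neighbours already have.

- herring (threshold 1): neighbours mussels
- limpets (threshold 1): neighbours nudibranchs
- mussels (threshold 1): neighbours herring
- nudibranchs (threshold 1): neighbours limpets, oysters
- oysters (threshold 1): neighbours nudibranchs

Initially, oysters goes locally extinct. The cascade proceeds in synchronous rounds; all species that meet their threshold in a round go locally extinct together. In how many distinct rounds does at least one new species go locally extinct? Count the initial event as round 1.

Round 1 — oysters goes locally extinct (initial).
Round 2 — checking thresholds:
  nudibranchs: 1 of 2 neighbours ≥ 1, goes locally extinct.
Round 3 — checking thresholds:
  limpets: 1 of 1 neighbours ≥ 1, goes locally extinct.
Round 4 — no new extinctions; cascade stops.

3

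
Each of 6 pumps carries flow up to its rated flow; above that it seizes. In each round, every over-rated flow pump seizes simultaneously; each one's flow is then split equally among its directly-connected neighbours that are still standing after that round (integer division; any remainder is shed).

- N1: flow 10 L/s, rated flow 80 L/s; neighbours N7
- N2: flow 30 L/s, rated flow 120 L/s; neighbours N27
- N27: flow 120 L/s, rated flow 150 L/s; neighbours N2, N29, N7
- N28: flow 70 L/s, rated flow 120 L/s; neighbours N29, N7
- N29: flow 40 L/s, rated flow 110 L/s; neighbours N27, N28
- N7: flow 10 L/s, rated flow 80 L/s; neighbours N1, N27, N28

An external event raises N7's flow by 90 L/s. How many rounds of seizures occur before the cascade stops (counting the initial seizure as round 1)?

Round 1 — N7 at 100 > 80. N7 seizes.
  N7 sheds 100 L/s to N1, N27, N28: 33 each (1 lost).
    N1: 10+33 = 43 ≤ 80
    N27: 120+33 = 153 > 150
    N28: 70+33 = 103 ≤ 120
Round 2 — N27 seizes.
  N27 sheds 153 L/s to N2, N29: 76 each (1 lost).
    N2: 30+76 = 106 ≤ 120
    N29: 40+76 = 116 > 110
Round 3 — N29 seizes.
  N29 sheds 116 L/s to N28: 116 each.
    N28: 103+116 = 219 > 120
Round 4 — N28 seizes.
  N28 sheds 219 L/s: no online neighbours, lost.
No further seizures.

4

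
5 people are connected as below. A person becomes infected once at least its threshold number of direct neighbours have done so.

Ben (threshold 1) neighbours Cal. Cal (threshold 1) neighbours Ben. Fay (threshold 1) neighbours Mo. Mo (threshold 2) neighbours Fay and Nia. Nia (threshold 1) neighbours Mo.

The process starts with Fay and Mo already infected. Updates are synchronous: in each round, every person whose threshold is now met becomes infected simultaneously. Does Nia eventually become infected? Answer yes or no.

yes

Round 1 — Fay, Mo become infected (initial).
Round 2 — checking thresholds:
  Nia: 1 of 1 neighbours ≥ 1, becomes infected.
Round 3 — no new infections; cascade stops.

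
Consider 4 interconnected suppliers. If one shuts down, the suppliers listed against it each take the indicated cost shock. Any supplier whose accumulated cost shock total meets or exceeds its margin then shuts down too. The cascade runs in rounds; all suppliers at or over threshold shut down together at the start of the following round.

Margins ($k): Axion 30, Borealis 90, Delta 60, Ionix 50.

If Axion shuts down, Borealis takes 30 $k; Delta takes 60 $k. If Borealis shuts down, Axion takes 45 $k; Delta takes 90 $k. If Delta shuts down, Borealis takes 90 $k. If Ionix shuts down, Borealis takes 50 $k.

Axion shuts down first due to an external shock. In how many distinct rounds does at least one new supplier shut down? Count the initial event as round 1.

3

Round 1 — Axion shuts down (initial).
  Borealis: +30 → 30 < 90
  Delta: +60 → 60 ≥ 60
Round 2 — Delta shuts down.
  Borealis: +90 → 120 ≥ 90
Round 3 — Borealis shuts down.
No further shutdowns.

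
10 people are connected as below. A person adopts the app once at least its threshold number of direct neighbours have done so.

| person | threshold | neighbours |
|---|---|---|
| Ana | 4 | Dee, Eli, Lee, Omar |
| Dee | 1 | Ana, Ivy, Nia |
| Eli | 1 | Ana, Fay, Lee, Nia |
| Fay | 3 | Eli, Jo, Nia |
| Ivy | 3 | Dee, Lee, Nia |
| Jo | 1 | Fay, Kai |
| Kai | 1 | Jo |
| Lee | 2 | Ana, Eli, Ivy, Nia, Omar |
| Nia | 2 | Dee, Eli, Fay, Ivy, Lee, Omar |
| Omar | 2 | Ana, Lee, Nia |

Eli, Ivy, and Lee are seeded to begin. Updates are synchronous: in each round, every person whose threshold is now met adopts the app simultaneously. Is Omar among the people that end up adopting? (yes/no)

Round 1 — Eli, Ivy, Lee adopt the app (initial).
Round 2 — checking thresholds:
  Ana: 2 of 4 neighbours < 4, holds.
  Dee: 1 of 3 neighbours ≥ 1, adopts the app.
  Fay: 1 of 3 neighbours < 3, holds.
  Nia: 3 of 6 neighbours ≥ 2, adopts the app.
  Omar: 1 of 3 neighbours < 2, holds.
Round 3 — checking thresholds:
  Ana: 3 of 4 neighbours < 4, holds.
  Fay: 2 of 3 neighbours < 3, holds.
  Omar: 2 of 3 neighbours ≥ 2, adopts the app.
Round 4 — checking thresholds:
  Ana: 4 of 4 neighbours ≥ 4, adopts the app.
  Fay: 2 of 3 neighbours < 3, holds.
Round 5 — no new adoptions; cascade stops.

yes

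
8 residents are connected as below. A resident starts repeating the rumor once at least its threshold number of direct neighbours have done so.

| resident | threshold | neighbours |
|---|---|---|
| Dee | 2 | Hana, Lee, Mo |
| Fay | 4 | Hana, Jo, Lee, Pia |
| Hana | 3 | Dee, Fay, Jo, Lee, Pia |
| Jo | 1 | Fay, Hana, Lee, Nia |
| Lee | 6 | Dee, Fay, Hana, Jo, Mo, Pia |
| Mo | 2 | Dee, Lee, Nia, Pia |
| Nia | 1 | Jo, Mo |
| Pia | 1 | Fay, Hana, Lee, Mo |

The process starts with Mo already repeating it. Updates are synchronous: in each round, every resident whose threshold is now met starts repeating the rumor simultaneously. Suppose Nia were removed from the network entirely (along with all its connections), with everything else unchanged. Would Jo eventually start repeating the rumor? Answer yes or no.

no

With Nia removed:
Round 1 — Mo starts repeating the rumor (initial).
Round 2 — checking thresholds:
  Dee: 1 of 3 neighbours < 2, below threshold.
  Lee: 1 of 6 neighbours < 6, below threshold.
  Pia: 1 of 4 neighbours ≥ 1, starts repeating the rumor.
Round 3 — no new spreads; cascade stops.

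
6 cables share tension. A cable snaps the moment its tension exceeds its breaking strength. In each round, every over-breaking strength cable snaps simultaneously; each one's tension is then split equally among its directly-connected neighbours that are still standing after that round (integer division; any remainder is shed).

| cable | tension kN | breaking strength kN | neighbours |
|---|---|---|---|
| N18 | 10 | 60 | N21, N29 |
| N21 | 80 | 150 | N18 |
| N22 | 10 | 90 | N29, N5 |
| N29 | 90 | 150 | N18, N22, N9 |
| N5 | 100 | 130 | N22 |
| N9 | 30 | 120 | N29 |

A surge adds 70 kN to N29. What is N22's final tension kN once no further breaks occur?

Round 1 — N29 at 160 > 150. N29 snaps.
  N29 sheds 160 kN to N18, N22, N9: 53 each (1 lost).
    N18: 10+53 = 63 > 60
    N22: 10+53 = 63 ≤ 90
    N9: 30+53 = 83 ≤ 120
Round 2 — N18 snaps.
  N18 sheds 63 kN to N21: 63 each.
    N21: 80+63 = 143 ≤ 150
No further breaks.

63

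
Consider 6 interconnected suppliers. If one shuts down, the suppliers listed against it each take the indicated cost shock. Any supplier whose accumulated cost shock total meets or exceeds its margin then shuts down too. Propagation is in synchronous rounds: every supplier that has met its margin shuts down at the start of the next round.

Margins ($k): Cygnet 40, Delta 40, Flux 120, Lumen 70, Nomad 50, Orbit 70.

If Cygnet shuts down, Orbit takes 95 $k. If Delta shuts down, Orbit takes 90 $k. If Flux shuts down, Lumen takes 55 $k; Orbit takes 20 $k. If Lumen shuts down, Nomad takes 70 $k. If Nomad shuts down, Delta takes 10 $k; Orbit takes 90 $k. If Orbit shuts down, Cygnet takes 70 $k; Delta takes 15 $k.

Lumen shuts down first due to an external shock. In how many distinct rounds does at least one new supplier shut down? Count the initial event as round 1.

Round 1 — Lumen shuts down (initial).
  Nomad: +70 → 70 ≥ 50
Round 2 — Nomad shuts down.
  Delta: +10 → 10 < 40
  Orbit: +90 → 90 ≥ 70
Round 3 — Orbit shuts down.
  Cygnet: +70 → 70 ≥ 40
  Delta: +15 → 25 < 40
Round 4 — Cygnet shuts down.
No further shutdowns.

4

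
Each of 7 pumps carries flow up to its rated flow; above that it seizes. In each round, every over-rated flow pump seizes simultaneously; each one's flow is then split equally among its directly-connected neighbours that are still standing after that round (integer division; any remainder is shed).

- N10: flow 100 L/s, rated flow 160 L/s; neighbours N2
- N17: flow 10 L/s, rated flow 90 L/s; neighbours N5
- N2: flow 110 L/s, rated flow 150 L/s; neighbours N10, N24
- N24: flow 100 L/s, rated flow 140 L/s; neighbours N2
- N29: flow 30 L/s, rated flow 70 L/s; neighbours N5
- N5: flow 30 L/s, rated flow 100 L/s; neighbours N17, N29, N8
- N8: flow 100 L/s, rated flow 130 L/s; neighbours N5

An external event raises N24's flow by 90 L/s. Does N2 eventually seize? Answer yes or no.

Round 1 — N24 at 190 > 140. N24 seizes.
  N24 sheds 190 L/s to N2: 190 each.
    N2: 110+190 = 300 > 150
Round 2 — N2 seizes.
  N2 sheds 300 L/s to N10: 300 each.
    N10: 100+300 = 400 > 160
Round 3 — N10 seizes.
  N10 sheds 400 L/s: no online neighbours, lost.
No further seizures.

yes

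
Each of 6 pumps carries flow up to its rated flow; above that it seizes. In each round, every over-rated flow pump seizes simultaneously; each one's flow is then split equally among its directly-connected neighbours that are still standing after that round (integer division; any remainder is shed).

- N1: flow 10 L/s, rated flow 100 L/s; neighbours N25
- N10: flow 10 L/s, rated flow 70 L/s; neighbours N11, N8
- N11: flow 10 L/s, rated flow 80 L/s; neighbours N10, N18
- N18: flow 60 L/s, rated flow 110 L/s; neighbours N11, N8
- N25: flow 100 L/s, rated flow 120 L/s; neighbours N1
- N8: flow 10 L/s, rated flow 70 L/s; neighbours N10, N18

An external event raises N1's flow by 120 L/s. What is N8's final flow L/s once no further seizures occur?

Round 1 — N1 at 130 > 100. N1 seizes.
  N1 sheds 130 L/s to N25: 130 each.
    N25: 100+130 = 230 > 120
Round 2 — N25 seizes.
  N25 sheds 230 L/s: no online neighbours, lost.
No further seizures.

10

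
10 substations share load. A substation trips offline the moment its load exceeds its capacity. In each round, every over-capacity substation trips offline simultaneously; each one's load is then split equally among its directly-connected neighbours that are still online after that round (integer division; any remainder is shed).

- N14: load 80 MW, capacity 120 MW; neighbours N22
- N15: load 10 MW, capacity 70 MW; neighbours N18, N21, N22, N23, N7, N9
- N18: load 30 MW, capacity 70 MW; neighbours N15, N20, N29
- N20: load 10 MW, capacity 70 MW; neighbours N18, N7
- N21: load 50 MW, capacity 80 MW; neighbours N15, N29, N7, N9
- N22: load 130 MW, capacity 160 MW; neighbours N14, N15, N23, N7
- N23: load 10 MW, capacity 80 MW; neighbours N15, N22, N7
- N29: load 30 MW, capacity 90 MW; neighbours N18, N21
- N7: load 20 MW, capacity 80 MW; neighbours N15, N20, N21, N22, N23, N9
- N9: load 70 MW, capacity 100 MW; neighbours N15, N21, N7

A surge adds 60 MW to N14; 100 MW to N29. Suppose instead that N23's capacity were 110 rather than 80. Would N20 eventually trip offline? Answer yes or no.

yes

With N23's capacity at 110:
Round 1 — N14 at 140 > 120; N29 at 130 > 90. N14, N29 trip offline.
  N14 sheds 140 MW to N22: 140 each.
    N22: 130+140 = 270 > 160
  N29 sheds 130 MW to N18, N21: 65 each.
    N18: 30+65 = 95 > 70
    N21: 50+65 = 115 > 80
Round 2 — N18, N21, N22 trip offline.
  N18 sheds 95 MW to N15, N20: 47 each (1 lost).
    N15: 10+47 = 57 ≤ 70
    N20: 10+47 = 57 ≤ 70
  N21 sheds 115 MW to N15, N7, N9: 38 each (1 lost).
    N15: 57+38 = 95 > 70
    N7: 20+38 = 58 ≤ 80
    N9: 70+38 = 108 > 100
  N22 sheds 270 MW to N15, N23, N7: 90 each.
    N15: 95+90 = 185 > 70
    N23: 10+90 = 100 ≤ 110
    N7: 58+90 = 148 > 80
Round 3 — N15, N7, N9 trip offline.
  N15 sheds 185 MW to N23: 185 each.
    N23: 100+185 = 285 > 110
  N7 sheds 148 MW to N20, N23: 74 each.
    N20: 57+74 = 131 > 70
    N23: 285+74 = 359 > 110
  N9 sheds 108 MW: no online neighbours, lost.
Round 4 — N20, N23 trip offline.
  N20 sheds 131 MW: no online neighbours, lost.
  N23 sheds 359 MW: no online neighbours, lost.
No further trips.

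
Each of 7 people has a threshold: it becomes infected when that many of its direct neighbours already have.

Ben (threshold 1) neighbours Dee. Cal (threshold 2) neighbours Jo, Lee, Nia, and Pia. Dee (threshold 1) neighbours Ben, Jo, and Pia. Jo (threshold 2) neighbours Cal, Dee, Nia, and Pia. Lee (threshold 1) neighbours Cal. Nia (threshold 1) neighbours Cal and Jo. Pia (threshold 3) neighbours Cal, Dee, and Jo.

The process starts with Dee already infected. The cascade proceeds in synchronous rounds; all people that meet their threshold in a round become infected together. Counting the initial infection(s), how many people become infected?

Round 1 — Dee becomes infected (initial).
Round 2 — checking thresholds:
  Ben: 1 of 1 neighbours ≥ 1, becomes infected.
  Jo: 1 of 4 neighbours < 2, below threshold.
  Pia: 1 of 3 neighbours < 3, below threshold.
Round 3 — no new infections; cascade stops.

2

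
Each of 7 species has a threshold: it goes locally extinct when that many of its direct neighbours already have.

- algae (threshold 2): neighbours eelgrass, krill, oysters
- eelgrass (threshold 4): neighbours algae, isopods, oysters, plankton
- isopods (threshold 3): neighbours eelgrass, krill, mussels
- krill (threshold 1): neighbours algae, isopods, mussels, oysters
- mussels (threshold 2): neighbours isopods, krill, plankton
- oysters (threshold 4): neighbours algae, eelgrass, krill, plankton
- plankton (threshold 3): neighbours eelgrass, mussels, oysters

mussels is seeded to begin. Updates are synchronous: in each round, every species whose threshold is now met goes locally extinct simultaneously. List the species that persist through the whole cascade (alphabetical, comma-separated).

algae, eelgrass, isopods, oysters, plankton

Round 1 — mussels goes locally extinct (initial).
Round 2 — checking thresholds:
  isopods: 1 of 3 neighbours < 3, holds.
  krill: 1 of 4 neighbours ≥ 1, goes locally extinct.
  plankton: 1 of 3 neighbours < 3, holds.
Round 3 — no new extinctions; cascade stops.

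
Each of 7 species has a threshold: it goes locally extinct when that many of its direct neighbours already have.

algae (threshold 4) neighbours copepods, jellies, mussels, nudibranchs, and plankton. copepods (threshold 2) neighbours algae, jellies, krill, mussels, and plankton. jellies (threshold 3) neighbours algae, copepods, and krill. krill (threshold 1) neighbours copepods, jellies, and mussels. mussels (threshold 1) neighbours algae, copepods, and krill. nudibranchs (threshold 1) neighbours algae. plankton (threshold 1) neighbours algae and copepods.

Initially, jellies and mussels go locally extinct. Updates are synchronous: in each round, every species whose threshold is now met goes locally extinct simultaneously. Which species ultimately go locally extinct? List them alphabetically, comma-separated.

algae, copepods, jellies, krill, mussels, nudibranchs, plankton

Round 1 — jellies, mussels go locally extinct (initial).
Round 2 — checking thresholds:
  algae: 2 of 5 neighbours < 4, holds.
  copepods: 2 of 5 neighbours ≥ 2, goes locally extinct.
  krill: 2 of 3 neighbours ≥ 1, goes locally extinct.
Round 3 — checking thresholds:
  algae: 3 of 5 neighbours < 4, holds.
  plankton: 1 of 2 neighbours ≥ 1, goes locally extinct.
Round 4 — checking thresholds:
  algae: 4 of 5 neighbours ≥ 4, goes locally extinct.
Round 5 — checking thresholds:
  nudibranchs: 1 of 1 neighbours ≥ 1, goes locally extinct.
Round 6 — no new extinctions; cascade stops.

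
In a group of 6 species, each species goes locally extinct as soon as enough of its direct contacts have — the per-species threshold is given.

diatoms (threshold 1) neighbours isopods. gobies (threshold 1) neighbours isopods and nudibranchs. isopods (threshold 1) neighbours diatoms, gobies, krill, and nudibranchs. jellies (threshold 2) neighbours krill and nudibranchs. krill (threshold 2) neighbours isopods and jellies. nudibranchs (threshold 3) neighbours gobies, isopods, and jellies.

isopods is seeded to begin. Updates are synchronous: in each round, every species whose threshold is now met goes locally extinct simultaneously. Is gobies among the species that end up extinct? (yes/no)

yes

Round 1 — isopods goes locally extinct (initial).
Round 2 — checking thresholds:
  diatoms: 1 of 1 neighbours ≥ 1, goes locally extinct.
  gobies: 1 of 2 neighbours ≥ 1, goes locally extinct.
  krill: 1 of 2 neighbours < 2, not yet.
  nudibranchs: 1 of 3 neighbours < 3, not yet.
Round 3 — no new extinctions; cascade stops.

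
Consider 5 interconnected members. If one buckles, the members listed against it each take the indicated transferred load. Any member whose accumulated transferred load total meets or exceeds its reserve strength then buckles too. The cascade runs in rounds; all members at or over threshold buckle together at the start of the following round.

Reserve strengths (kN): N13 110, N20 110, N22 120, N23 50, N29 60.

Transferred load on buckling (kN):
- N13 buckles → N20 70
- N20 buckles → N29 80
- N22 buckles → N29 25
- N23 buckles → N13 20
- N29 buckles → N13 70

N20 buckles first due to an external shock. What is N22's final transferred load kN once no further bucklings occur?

Round 1 — N20 buckles (initial).
  N29: +80 → 80 ≥ 60
Round 2 — N29 buckles.
  N13: +70 → 70 < 110
No further bucklings.

0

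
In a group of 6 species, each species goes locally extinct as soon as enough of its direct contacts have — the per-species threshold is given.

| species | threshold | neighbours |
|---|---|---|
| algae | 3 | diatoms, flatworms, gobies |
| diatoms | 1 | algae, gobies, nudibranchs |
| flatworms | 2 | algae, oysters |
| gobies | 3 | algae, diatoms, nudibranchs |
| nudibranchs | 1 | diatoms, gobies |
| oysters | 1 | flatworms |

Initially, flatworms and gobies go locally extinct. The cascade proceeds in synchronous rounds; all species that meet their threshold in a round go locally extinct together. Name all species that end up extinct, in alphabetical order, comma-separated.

Round 1 — flatworms, gobies go locally extinct (initial).
Round 2 — checking thresholds:
  algae: 2 of 3 neighbours < 3, not yet.
  diatoms: 1 of 3 neighbours ≥ 1, goes locally extinct.
  nudibranchs: 1 of 2 neighbours ≥ 1, goes locally extinct.
  oysters: 1 of 1 neighbours ≥ 1, goes locally extinct.
Round 3 — checking thresholds:
  algae: 3 of 3 neighbours ≥ 3, goes locally extinct.
Round 4 — no new extinctions; cascade stops.

algae, diatoms, flatworms, gobies, nudibranchs, oysters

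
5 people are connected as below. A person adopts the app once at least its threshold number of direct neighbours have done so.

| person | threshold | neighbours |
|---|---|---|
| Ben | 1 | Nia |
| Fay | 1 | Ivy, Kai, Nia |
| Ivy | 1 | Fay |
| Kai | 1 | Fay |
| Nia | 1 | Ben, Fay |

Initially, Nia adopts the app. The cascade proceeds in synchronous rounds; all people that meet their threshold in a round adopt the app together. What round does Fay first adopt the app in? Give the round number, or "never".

Round 1 — Nia adopts the app (initial).
Round 2 — checking thresholds:
  Ben: 1 of 1 neighbours ≥ 1, adopts the app.
  Fay: 1 of 3 neighbours ≥ 1, adopts the app.
Round 3 — checking thresholds:
  Ivy: 1 of 1 neighbours ≥ 1, adopts the app.
  Kai: 1 of 1 neighbours ≥ 1, adopts the app.
Round 4 — no new adoptions; cascade stops.

2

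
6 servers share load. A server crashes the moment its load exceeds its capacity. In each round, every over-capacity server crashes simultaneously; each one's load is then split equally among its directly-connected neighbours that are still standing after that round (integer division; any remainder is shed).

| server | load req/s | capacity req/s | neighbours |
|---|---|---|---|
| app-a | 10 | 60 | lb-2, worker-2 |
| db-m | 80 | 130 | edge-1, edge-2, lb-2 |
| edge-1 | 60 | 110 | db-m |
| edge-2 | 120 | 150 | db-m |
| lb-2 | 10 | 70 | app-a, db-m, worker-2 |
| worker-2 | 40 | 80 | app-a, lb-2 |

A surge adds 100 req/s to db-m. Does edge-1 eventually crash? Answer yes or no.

Round 1 — db-m at 180 > 130. db-m crashes.
  db-m sheds 180 req/s to edge-1, edge-2, lb-2: 60 each.
    edge-1: 60+60 = 120 > 110
    edge-2: 120+60 = 180 > 150
    lb-2: 10+60 = 70 ≤ 70
Round 2 — edge-1, edge-2 crash.
  edge-1 sheds 120 req/s: no online neighbours, lost.
  edge-2 sheds 180 req/s: no online neighbours, lost.
No further crashes.

yes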